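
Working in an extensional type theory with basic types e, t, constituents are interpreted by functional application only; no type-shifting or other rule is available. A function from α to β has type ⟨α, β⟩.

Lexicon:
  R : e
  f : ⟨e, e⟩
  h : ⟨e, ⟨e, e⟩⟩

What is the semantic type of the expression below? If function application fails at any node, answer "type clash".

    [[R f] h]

⟨e, e⟩

[R f]: f is ⟨e, e⟩, R is e; result e.
[[R f] h]: h is ⟨e, ⟨e, e⟩⟩, [R f] is e; result ⟨e, e⟩.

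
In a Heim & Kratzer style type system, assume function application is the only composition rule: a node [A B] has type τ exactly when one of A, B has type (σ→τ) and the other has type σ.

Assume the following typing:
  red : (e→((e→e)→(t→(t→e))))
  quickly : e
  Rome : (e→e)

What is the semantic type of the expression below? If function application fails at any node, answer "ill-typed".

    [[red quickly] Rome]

(t→(t→e))

At [red quickly], red : (e→((e→e)→(t→(t→e)))) takes quickly : e, giving ((e→e)→(t→(t→e))).
At [[red quickly] Rome], [red quickly] : ((e→e)→(t→(t→e))) takes Rome : (e→e), giving (t→(t→e)).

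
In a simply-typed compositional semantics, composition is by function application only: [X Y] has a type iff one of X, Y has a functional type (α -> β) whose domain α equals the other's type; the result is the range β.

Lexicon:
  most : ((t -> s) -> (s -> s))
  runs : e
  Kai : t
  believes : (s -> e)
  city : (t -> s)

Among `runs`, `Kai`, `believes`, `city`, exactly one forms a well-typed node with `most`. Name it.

runs : e — neither side's domain matches the other.
Kai : t — neither side's domain matches the other.
believes : (s -> e) — neither side's domain matches the other.
city — combines: most : ((t -> s) -> (s -> s)) takes city : (t -> s) as argument, giving (s -> s).

city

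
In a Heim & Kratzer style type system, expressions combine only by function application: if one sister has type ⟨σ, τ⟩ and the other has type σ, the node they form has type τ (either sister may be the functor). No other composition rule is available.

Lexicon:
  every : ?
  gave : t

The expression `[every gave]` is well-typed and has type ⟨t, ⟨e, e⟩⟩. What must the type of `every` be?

[every gave] must have type ⟨t, ⟨e, e⟩⟩. The sister gave has type t; that is not a function onto ⟨t, ⟨e, e⟩⟩, so every must be the functor, of type ⟨t, ⟨t, ⟨e, e⟩⟩⟩.

⟨t, ⟨t, ⟨e, e⟩⟩⟩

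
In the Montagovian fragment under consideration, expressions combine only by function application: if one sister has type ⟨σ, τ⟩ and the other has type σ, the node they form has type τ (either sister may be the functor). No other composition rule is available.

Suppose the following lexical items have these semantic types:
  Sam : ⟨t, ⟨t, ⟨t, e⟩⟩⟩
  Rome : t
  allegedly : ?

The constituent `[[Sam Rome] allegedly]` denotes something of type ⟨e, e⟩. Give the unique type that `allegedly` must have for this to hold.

⟨⟨t, ⟨t, e⟩⟩, ⟨e, e⟩⟩

For [[Sam Rome] allegedly] to have type ⟨e, e⟩ with [Sam Rome] of type ⟨t, ⟨t, e⟩⟩, allegedly must be the function: allegedly : ⟨⟨t, ⟨t, e⟩⟩, ⟨e, e⟩⟩.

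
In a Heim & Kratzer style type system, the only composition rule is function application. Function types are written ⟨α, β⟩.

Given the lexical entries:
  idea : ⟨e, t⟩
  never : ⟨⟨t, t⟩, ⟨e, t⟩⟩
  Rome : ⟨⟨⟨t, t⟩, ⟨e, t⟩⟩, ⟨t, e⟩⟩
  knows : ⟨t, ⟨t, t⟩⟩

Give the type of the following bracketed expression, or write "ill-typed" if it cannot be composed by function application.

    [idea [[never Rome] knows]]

[never Rome]: functor Rome : ⟨⟨⟨t, t⟩, ⟨e, t⟩⟩, ⟨t, e⟩⟩, argument never : ⟨⟨t, t⟩, ⟨e, t⟩⟩; result ⟨t, e⟩.
At [[never Rome] knows]: neither ⟨t, e⟩ nor ⟨t, ⟨t, t⟩⟩ can take the other as argument; the node is ill-typed.

ill-typed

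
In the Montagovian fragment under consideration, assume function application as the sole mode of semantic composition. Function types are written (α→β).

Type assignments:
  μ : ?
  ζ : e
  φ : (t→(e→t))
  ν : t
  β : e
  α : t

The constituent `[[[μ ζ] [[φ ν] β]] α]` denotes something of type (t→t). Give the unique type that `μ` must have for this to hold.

(e→(t→(t→(t→t))))

At [[[μ ζ] [[φ ν] β]] α] (required: (t→t)): α is t, which is not a function with range (t→t); hence [[μ ζ] [[φ ν] β]] is the functor — type (t→(t→t)).
At [[μ ζ] [[φ ν] β]] (required: (t→(t→t))): [[φ ν] β] is t, which is not a function with range (t→(t→t)); hence [μ ζ] is the functor — type (t→(t→(t→t))).
At [μ ζ] (required: (t→(t→(t→t)))): ζ is e, which is not a function with range (t→(t→(t→t))); hence μ is the functor — type (e→(t→(t→(t→t)))).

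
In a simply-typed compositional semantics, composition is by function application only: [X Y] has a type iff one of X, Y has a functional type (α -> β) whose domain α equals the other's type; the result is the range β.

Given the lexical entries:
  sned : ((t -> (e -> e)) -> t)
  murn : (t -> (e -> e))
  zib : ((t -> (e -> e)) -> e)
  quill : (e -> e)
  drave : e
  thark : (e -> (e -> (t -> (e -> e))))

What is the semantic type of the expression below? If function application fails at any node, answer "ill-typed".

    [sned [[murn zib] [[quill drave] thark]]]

[murn zib] — zib of type ((t -> (e -> e)) -> e) combines with murn of type (t -> (e -> e)): type e.
[quill drave] — quill of type (e -> e) combines with drave of type e: type e.
[[quill drave] thark] — thark of type (e -> (e -> (t -> (e -> e)))) combines with [quill drave] of type e: type (e -> (t -> (e -> e))).
[[murn zib] [[quill drave] thark]] — [[quill drave] thark] of type (e -> (t -> (e -> e))) combines with [murn zib] of type e: type (t -> (e -> e)).
[sned [[murn zib] [[quill drave] thark]]] — sned of type ((t -> (e -> e)) -> t) combines with [[murn zib] [[quill drave] thark]] of type (t -> (e -> e)): type t.

t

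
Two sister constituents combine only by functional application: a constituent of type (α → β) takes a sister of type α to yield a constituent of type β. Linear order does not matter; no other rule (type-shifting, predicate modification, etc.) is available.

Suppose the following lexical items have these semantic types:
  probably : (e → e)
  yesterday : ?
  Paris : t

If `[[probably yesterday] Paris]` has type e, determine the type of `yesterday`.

[[probably yesterday] Paris] must have type e. The sister Paris has type t; that is not a function onto e, so [probably yesterday] must be the functor, of type (t → e).
[probably yesterday] must have type (t → e). The sister probably has type (e → e); that is not a function onto (t → e), so yesterday must be the functor, of type ((e → e) → (t → e)).

((e → e) → (t → e))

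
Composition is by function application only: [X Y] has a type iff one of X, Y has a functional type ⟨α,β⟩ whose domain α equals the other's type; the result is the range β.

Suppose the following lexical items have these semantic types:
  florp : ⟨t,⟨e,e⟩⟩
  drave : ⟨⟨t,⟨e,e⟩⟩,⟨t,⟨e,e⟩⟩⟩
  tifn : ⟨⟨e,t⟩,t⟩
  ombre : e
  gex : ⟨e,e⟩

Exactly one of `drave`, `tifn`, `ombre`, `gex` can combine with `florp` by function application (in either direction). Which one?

drave

drave — combines: drave : ⟨⟨t,⟨e,e⟩⟩,⟨t,⟨e,e⟩⟩⟩ takes florp : ⟨t,⟨e,e⟩⟩ as argument, giving ⟨t,⟨e,e⟩⟩.
tifn : ⟨⟨e,t⟩,t⟩ — neither side's domain matches the other.
ombre : e — neither side's domain matches the other.
gex : ⟨e,e⟩ — neither side's domain matches the other.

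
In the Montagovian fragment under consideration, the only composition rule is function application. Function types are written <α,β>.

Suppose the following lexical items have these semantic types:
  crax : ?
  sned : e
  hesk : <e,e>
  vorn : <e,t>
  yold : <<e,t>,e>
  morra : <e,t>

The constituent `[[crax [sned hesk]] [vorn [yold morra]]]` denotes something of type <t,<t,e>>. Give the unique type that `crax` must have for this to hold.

At [[crax [sned hesk]] [vorn [yold morra]]] (required: <t,<t,e>>): [vorn [yold morra]] is t, which is not a function with range <t,<t,e>>; hence [crax [sned hesk]] is the functor — type <t,<t,<t,e>>>.
At [crax [sned hesk]] (required: <t,<t,<t,e>>>): [sned hesk] is e, which is not a function with range <t,<t,<t,e>>>; hence crax is the functor — type <e,<t,<t,<t,e>>>>.

<e,<t,<t,<t,e>>>>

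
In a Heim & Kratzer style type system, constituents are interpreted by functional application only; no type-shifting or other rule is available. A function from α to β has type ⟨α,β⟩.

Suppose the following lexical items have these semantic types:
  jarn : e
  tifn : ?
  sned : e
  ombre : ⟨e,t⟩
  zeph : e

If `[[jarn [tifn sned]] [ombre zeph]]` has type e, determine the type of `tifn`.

⟨e,⟨e,⟨t,e⟩⟩⟩

[[jarn [tifn sned]] [ombre zeph]] must have type e. The sister [ombre zeph] has type t; that is not a function onto e, so [jarn [tifn sned]] must be the functor, of type ⟨t,e⟩.
[jarn [tifn sned]] must have type ⟨t,e⟩. The sister jarn has type e; that is not a function onto ⟨t,e⟩, so [tifn sned] must be the functor, of type ⟨e,⟨t,e⟩⟩.
[tifn sned] must have type ⟨e,⟨t,e⟩⟩. The sister sned has type e; that is not a function onto ⟨e,⟨t,e⟩⟩, so tifn must be the functor, of type ⟨e,⟨e,⟨t,e⟩⟩⟩.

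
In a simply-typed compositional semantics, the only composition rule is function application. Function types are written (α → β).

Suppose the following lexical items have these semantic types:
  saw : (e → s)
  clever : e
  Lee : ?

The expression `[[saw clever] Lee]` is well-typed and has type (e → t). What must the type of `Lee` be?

At [[saw clever] Lee] (required: (e → t)): [saw clever] is s, which is not a function with range (e → t); hence Lee is the functor — type (s → (e → t)).

(s → (e → t))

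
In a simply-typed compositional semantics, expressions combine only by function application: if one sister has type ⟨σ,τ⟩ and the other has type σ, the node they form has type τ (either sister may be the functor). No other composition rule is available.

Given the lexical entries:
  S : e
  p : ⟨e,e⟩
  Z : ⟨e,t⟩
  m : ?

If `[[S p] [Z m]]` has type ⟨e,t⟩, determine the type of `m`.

⟨⟨e,t⟩,⟨e,⟨e,t⟩⟩⟩

For [[S p] [Z m]] to have type ⟨e,t⟩ with [S p] of type e, [Z m] must be the function: [Z m] : ⟨e,⟨e,t⟩⟩.
For [Z m] to have type ⟨e,⟨e,t⟩⟩ with Z of type ⟨e,t⟩, m must be the function: m : ⟨⟨e,t⟩,⟨e,⟨e,t⟩⟩⟩.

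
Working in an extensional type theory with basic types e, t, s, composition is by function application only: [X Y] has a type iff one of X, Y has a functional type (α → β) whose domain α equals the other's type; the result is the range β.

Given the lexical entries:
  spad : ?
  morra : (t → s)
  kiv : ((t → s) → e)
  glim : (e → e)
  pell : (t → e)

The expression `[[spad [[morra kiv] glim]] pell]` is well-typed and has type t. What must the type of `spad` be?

(e → ((t → e) → t))

[[spad [[morra kiv] glim]] pell] must have type t. The sister pell has type (t → e); that is not a function onto t, so [spad [[morra kiv] glim]] must be the functor, of type ((t → e) → t).
[spad [[morra kiv] glim]] must have type ((t → e) → t). The sister [[morra kiv] glim] has type e; that is not a function onto ((t → e) → t), so spad must be the functor, of type (e → ((t → e) → t)).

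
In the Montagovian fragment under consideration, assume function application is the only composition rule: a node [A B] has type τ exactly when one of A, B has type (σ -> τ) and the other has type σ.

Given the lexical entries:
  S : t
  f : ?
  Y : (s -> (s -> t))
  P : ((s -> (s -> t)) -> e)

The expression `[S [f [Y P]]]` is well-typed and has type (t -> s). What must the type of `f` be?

(e -> (t -> (t -> s)))

[S [f [Y P]]] is required to be (t -> s). S : t cannot yield (t -> s) as functor, so [f [Y P]] : (t -> (t -> s)).
[f [Y P]] is required to be (t -> (t -> s)). [Y P] : e cannot yield (t -> (t -> s)) as functor, so f : (e -> (t -> (t -> s))).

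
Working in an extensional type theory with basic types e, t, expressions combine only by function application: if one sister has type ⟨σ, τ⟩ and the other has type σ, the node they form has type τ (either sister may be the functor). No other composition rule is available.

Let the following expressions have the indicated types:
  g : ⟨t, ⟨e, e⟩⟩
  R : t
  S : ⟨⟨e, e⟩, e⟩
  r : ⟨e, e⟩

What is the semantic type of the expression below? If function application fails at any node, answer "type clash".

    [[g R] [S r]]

[g R]: functor g : ⟨t, ⟨e, e⟩⟩, argument R : t; result ⟨e, e⟩.
[S r]: functor S : ⟨⟨e, e⟩, e⟩, argument r : ⟨e, e⟩; result e.
[[g R] [S r]]: functor [g R] : ⟨e, e⟩, argument [S r] : e; result e.

e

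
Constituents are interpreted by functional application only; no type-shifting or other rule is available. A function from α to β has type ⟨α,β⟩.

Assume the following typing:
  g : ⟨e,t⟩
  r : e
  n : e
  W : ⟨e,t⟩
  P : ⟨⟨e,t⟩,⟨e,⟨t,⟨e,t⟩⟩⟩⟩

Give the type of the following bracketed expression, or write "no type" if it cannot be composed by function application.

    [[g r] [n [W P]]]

⟨e,t⟩

[g r]: g is ⟨e,t⟩, r is e; result t.
[W P]: P is ⟨⟨e,t⟩,⟨e,⟨t,⟨e,t⟩⟩⟩⟩, W is ⟨e,t⟩; result ⟨e,⟨t,⟨e,t⟩⟩⟩.
[n [W P]]: [W P] is ⟨e,⟨t,⟨e,t⟩⟩⟩, n is e; result ⟨t,⟨e,t⟩⟩.
[[g r] [n [W P]]]: [n [W P]] is ⟨t,⟨e,t⟩⟩, [g r] is t; result ⟨e,t⟩.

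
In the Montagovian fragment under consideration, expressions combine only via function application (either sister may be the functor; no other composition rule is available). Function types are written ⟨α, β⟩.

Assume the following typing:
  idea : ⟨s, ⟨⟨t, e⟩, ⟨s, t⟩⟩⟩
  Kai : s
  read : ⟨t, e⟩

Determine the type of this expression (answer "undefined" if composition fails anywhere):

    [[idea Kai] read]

⟨s, t⟩

At [idea Kai], idea : ⟨s, ⟨⟨t, e⟩, ⟨s, t⟩⟩⟩ takes Kai : s, giving ⟨⟨t, e⟩, ⟨s, t⟩⟩.
At [[idea Kai] read], [idea Kai] : ⟨⟨t, e⟩, ⟨s, t⟩⟩ takes read : ⟨t, e⟩, giving ⟨s, t⟩.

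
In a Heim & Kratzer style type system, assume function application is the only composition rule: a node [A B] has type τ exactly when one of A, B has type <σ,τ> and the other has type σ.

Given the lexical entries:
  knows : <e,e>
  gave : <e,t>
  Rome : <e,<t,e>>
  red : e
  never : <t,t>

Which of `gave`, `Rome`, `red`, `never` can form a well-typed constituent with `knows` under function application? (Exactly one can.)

red

gave : <e,t> — does not combine with knows.
Rome : <e,<t,e>> — does not combine with knows.
red — combines: knows : <e,e> takes red : e as argument, giving e.
never : <t,t> — does not combine with knows.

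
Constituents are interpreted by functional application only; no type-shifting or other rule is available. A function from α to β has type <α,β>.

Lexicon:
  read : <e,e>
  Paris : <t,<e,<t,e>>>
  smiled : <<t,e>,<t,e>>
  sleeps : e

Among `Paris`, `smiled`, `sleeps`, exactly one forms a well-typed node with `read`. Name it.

sleeps

Paris : <t,<e,<t,e>>> — does not combine with read.
smiled : <<t,e>,<t,e>> — does not combine with read.
sleeps — combines: read : <e,e> takes sleeps : e as argument, giving e.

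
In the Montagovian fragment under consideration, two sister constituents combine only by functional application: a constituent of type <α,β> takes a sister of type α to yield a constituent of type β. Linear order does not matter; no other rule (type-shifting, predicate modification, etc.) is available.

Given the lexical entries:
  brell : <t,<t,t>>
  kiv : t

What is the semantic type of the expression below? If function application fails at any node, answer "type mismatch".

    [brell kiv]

<t,t>

[brell kiv]: <t,<t,t>> applied to t yields <t,t>.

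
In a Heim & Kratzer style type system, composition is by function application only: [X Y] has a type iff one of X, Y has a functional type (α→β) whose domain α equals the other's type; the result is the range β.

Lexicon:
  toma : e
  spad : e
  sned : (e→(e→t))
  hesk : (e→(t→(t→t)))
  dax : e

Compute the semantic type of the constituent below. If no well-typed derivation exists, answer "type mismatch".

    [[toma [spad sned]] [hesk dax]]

(t→t)

[spad sned]: functor sned : (e→(e→t)), argument spad : e; result (e→t).
[toma [spad sned]]: functor [spad sned] : (e→t), argument toma : e; result t.
[hesk dax]: functor hesk : (e→(t→(t→t))), argument dax : e; result (t→(t→t)).
[[toma [spad sned]] [hesk dax]]: functor [hesk dax] : (t→(t→t)), argument [toma [spad sned]] : t; result (t→t).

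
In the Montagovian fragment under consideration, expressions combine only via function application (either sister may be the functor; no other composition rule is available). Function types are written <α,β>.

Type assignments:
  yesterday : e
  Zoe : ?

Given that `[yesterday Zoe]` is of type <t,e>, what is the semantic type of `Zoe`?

[yesterday Zoe] is required to be <t,e>. yesterday : e cannot yield <t,e> as functor, so Zoe : <e,<t,e>>.

<e,<t,e>>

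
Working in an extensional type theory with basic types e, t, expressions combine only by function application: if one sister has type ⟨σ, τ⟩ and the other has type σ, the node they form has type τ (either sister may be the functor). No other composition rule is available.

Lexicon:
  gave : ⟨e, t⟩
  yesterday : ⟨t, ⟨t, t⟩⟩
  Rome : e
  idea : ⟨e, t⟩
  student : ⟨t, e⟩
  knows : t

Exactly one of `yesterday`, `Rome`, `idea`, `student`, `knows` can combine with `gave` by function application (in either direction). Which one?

Rome

yesterday : ⟨t, ⟨t, t⟩⟩ — neither side's domain matches the other.
Rome — combines: gave : ⟨e, t⟩ takes Rome : e as argument, giving t.
idea : ⟨e, t⟩ — neither side's domain matches the other.
student : ⟨t, e⟩ — neither side's domain matches the other.
knows : t — neither side's domain matches the other.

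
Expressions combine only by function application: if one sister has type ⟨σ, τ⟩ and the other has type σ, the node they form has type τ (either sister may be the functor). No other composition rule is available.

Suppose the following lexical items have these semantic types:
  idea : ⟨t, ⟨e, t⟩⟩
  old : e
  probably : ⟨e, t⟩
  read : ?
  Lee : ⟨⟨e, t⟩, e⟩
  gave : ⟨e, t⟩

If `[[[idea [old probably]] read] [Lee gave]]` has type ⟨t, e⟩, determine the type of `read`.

⟨⟨e, t⟩, ⟨e, ⟨t, e⟩⟩⟩

At [[[idea [old probably]] read] [Lee gave]] (required: ⟨t, e⟩): [Lee gave] is e, which is not a function with range ⟨t, e⟩; hence [[idea [old probably]] read] is the functor — type ⟨e, ⟨t, e⟩⟩.
At [[idea [old probably]] read] (required: ⟨e, ⟨t, e⟩⟩): [idea [old probably]] is ⟨e, t⟩, which is not a function with range ⟨e, ⟨t, e⟩⟩; hence read is the functor — type ⟨⟨e, t⟩, ⟨e, ⟨t, e⟩⟩⟩.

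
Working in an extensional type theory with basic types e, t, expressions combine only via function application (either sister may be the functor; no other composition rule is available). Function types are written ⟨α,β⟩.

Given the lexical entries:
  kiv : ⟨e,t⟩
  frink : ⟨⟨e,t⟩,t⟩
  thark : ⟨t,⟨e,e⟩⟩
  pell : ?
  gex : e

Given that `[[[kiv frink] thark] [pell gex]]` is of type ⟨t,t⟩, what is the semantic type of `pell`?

⟨e,⟨⟨e,e⟩,⟨t,t⟩⟩⟩

[[[kiv frink] thark] [pell gex]] is required to be ⟨t,t⟩. [[kiv frink] thark] : ⟨e,e⟩ cannot yield ⟨t,t⟩ as functor, so [pell gex] : ⟨⟨e,e⟩,⟨t,t⟩⟩.
[pell gex] is required to be ⟨⟨e,e⟩,⟨t,t⟩⟩. gex : e cannot yield ⟨⟨e,e⟩,⟨t,t⟩⟩ as functor, so pell : ⟨e,⟨⟨e,e⟩,⟨t,t⟩⟩⟩.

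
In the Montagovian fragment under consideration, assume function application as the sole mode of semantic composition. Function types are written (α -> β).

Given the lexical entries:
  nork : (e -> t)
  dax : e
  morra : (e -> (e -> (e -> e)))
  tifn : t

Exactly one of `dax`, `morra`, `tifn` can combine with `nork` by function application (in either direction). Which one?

dax

dax — combines: nork : (e -> t) takes dax : e as argument, giving t.
morra : (e -> (e -> (e -> e))) — does not combine with nork.
tifn : t — does not combine with nork.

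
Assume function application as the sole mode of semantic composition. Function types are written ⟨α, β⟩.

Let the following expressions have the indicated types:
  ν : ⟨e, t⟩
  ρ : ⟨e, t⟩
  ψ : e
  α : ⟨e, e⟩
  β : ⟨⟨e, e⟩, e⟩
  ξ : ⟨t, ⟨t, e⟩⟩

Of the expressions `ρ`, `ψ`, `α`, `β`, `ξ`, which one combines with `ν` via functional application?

ψ

ρ : ⟨e, t⟩ — ν needs e; ρ needs e; neither fits.
ψ — combines: ν : ⟨e, t⟩ takes ψ : e as argument, giving t.
α : ⟨e, e⟩ — ν needs e; α needs e; neither fits.
β : ⟨⟨e, e⟩, e⟩ — ν needs e; β needs ⟨e, e⟩; neither fits.
ξ : ⟨t, ⟨t, e⟩⟩ — ν needs e; ξ needs t; neither fits.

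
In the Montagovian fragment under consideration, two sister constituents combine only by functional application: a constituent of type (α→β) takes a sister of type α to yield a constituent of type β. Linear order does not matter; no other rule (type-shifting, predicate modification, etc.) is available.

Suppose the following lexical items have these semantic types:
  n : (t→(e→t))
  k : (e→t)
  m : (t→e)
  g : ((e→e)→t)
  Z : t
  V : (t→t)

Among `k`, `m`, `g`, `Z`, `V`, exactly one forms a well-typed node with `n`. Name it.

k : (e→t) — does not combine with n.
m : (t→e) — does not combine with n.
g : ((e→e)→t) — does not combine with n.
Z — combines: n : (t→(e→t)) takes Z : t as argument, giving (e→t).
V : (t→t) — does not combine with n.

Z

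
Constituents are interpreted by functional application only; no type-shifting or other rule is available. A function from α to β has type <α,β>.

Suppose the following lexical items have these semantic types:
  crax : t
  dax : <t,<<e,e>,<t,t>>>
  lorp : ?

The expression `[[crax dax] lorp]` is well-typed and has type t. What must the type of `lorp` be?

At [[crax dax] lorp] (required: t): [crax dax] is <<e,e>,<t,t>>, which is not a function with range t; hence lorp is the functor — type <<<e,e>,<t,t>>,t>.

<<<e,e>,<t,t>>,t>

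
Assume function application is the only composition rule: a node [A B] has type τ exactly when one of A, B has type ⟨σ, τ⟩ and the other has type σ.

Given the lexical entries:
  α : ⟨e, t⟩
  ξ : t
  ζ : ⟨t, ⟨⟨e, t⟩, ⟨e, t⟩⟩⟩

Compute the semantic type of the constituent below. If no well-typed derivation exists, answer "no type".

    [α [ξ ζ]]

[ξ ζ]: ζ is ⟨t, ⟨⟨e, t⟩, ⟨e, t⟩⟩⟩, ξ is t; result ⟨⟨e, t⟩, ⟨e, t⟩⟩.
[α [ξ ζ]]: [ξ ζ] is ⟨⟨e, t⟩, ⟨e, t⟩⟩, α is ⟨e, t⟩; result ⟨e, t⟩.

⟨e, t⟩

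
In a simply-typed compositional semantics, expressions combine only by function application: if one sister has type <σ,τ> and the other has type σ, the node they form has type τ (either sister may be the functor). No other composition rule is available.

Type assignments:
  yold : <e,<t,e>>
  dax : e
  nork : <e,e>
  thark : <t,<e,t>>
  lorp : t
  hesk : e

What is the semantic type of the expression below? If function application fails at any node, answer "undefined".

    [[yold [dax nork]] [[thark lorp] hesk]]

[dax nork] — nork of type <e,e> combines with dax of type e: type e.
[yold [dax nork]] — yold of type <e,<t,e>> combines with [dax nork] of type e: type <t,e>.
[thark lorp] — thark of type <t,<e,t>> combines with lorp of type t: type <e,t>.
[[thark lorp] hesk] — [thark lorp] of type <e,t> combines with hesk of type e: type t.
[[yold [dax nork]] [[thark lorp] hesk]] — [yold [dax nork]] of type <t,e> combines with [[thark lorp] hesk] of type t: type e.

e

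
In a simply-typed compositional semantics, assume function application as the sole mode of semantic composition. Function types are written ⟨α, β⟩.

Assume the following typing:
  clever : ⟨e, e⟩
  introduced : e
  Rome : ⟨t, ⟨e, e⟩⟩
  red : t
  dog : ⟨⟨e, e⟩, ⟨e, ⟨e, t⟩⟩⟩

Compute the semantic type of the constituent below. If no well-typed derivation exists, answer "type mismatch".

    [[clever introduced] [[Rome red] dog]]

[clever introduced]: ⟨e, e⟩ applied to e yields e.
[Rome red]: ⟨t, ⟨e, e⟩⟩ applied to t yields ⟨e, e⟩.
[[Rome red] dog]: ⟨⟨e, e⟩, ⟨e, ⟨e, t⟩⟩⟩ applied to ⟨e, e⟩ yields ⟨e, ⟨e, t⟩⟩.
[[clever introduced] [[Rome red] dog]]: ⟨e, ⟨e, t⟩⟩ applied to e yields ⟨e, t⟩.

⟨e, t⟩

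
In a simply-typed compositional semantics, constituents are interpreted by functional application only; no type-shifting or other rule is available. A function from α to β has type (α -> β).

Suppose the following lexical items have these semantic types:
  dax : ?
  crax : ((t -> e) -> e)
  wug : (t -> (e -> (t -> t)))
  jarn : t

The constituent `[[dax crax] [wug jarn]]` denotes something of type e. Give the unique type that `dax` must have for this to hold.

(((t -> e) -> e) -> ((e -> (t -> t)) -> e))

[[dax crax] [wug jarn]] is required to be e. [wug jarn] : (e -> (t -> t)) cannot yield e as functor, so [dax crax] : ((e -> (t -> t)) -> e).
[dax crax] is required to be ((e -> (t -> t)) -> e). crax : ((t -> e) -> e) cannot yield ((e -> (t -> t)) -> e) as functor, so dax : (((t -> e) -> e) -> ((e -> (t -> t)) -> e)).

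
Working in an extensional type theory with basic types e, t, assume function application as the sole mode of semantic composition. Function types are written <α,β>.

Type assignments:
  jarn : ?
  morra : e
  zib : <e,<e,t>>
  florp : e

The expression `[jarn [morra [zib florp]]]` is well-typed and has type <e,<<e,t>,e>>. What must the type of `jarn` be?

[jarn [morra [zib florp]]] is required to be <e,<<e,t>,e>>. [morra [zib florp]] : t cannot yield <e,<<e,t>,e>> as functor, so jarn : <t,<e,<<e,t>,e>>>.

<t,<e,<<e,t>,e>>>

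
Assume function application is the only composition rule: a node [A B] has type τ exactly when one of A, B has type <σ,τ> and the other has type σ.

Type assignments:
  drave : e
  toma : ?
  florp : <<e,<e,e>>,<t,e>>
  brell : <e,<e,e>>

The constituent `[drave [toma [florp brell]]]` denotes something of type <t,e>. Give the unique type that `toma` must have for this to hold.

For [drave [toma [florp brell]]] to have type <t,e> with drave of type e, [toma [florp brell]] must be the function: [toma [florp brell]] : <e,<t,e>>.
For [toma [florp brell]] to have type <e,<t,e>> with [florp brell] of type <t,e>, toma must be the function: toma : <<t,e>,<e,<t,e>>>.

<<t,e>,<e,<t,e>>>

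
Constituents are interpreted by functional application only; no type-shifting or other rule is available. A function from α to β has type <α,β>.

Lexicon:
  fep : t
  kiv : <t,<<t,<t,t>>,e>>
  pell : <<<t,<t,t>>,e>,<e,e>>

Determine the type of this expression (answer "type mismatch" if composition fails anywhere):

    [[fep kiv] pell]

<e,e>

[fep kiv]: kiv is <t,<<t,<t,t>>,e>>, fep is t; result <<t,<t,t>>,e>.
[[fep kiv] pell]: pell is <<<t,<t,t>>,e>,<e,e>>, [fep kiv] is <<t,<t,t>>,e>; result <e,e>.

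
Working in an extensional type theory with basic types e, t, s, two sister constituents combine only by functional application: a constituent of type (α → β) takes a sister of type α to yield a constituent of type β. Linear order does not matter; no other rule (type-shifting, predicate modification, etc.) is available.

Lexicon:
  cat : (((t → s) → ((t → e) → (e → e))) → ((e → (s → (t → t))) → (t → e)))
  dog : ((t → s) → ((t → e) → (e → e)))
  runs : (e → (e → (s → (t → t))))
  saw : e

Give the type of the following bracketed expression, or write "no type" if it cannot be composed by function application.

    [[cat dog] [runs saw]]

(t → e)

[cat dog]: functor cat : (((t → s) → ((t → e) → (e → e))) → ((e → (s → (t → t))) → (t → e))), argument dog : ((t → s) → ((t → e) → (e → e))); result ((e → (s → (t → t))) → (t → e)).
[runs saw]: functor runs : (e → (e → (s → (t → t)))), argument saw : e; result (e → (s → (t → t))).
[[cat dog] [runs saw]]: functor [cat dog] : ((e → (s → (t → t))) → (t → e)), argument [runs saw] : (e → (s → (t → t))); result (t → e).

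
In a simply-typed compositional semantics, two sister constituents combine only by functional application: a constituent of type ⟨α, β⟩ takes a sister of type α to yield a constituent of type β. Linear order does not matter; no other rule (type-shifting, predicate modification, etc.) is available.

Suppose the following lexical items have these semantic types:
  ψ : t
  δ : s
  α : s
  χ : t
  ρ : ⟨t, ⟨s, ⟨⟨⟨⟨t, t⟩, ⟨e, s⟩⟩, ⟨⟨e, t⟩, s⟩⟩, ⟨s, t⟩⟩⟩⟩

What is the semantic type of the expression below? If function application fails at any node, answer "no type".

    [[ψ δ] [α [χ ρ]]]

[ψ δ]: t and s cannot combine by function application — type clash.

no type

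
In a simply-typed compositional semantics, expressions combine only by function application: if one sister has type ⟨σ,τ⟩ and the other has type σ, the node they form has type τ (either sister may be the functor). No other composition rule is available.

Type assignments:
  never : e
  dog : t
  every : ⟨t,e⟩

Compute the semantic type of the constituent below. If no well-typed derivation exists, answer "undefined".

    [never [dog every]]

[dog every]: functor every : ⟨t,e⟩, argument dog : t; result e.
At [never [dog every]]: neither e nor e can take the other as argument; the node is ill-typed.

undefined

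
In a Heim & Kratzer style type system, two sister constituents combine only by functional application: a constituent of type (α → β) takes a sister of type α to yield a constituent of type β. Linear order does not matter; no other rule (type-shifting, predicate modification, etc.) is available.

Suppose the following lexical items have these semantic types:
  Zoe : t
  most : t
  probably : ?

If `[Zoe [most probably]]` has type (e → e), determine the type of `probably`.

[Zoe [most probably]] must have type (e → e). The sister Zoe has type t; that is not a function onto (e → e), so [most probably] must be the functor, of type (t → (e → e)).
[most probably] must have type (t → (e → e)). The sister most has type t; that is not a function onto (t → (e → e)), so probably must be the functor, of type (t → (t → (e → e))).

(t → (t → (e → e)))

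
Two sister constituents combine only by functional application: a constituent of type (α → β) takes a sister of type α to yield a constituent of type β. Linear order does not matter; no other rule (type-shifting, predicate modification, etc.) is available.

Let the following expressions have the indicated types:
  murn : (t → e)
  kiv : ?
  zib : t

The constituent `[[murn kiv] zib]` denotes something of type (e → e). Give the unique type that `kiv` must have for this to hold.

((t → e) → (t → (e → e)))

[[murn kiv] zib] is required to be (e → e). zib : t cannot yield (e → e) as functor, so [murn kiv] : (t → (e → e)).
[murn kiv] is required to be (t → (e → e)). murn : (t → e) cannot yield (t → (e → e)) as functor, so kiv : ((t → e) → (t → (e → e))).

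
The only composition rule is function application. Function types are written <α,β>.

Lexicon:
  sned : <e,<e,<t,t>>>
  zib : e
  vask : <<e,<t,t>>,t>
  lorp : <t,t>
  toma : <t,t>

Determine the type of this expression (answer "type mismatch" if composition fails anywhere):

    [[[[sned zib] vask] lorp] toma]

At [sned zib], sned : <e,<e,<t,t>>> takes zib : e, giving <e,<t,t>>.
At [[sned zib] vask], vask : <<e,<t,t>>,t> takes [sned zib] : <e,<t,t>>, giving t.
At [[[sned zib] vask] lorp], lorp : <t,t> takes [[sned zib] vask] : t, giving t.
At [[[[sned zib] vask] lorp] toma], toma : <t,t> takes [[[sned zib] vask] lorp] : t, giving t.

t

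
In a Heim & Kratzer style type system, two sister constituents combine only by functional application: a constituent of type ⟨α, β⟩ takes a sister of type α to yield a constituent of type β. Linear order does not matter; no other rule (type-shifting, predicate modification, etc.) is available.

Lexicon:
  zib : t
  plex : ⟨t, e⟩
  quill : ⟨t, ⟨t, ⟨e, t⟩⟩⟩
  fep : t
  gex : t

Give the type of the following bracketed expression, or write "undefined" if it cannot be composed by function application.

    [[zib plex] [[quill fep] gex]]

t

At [zib plex], plex : ⟨t, e⟩ takes zib : t, giving e.
At [quill fep], quill : ⟨t, ⟨t, ⟨e, t⟩⟩⟩ takes fep : t, giving ⟨t, ⟨e, t⟩⟩.
At [[quill fep] gex], [quill fep] : ⟨t, ⟨e, t⟩⟩ takes gex : t, giving ⟨e, t⟩.
At [[zib plex] [[quill fep] gex]], [[quill fep] gex] : ⟨e, t⟩ takes [zib plex] : e, giving t.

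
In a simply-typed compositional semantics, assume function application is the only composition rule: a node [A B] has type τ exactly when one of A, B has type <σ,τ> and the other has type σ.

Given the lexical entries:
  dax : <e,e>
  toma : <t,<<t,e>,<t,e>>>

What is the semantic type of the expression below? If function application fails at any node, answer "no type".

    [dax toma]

At [dax toma]: neither <e,e> nor <t,<<t,e>,<t,e>>> can take the other as argument; the node is ill-typed.

no type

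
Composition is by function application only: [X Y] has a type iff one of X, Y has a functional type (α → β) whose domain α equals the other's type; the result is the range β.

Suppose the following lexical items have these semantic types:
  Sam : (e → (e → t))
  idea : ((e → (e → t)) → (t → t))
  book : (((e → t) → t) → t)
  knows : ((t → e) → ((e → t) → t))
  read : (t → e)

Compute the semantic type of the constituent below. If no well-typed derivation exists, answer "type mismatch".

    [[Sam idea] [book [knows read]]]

[Sam idea] — idea of type ((e → (e → t)) → (t → t)) combines with Sam of type (e → (e → t)): type (t → t).
[knows read] — knows of type ((t → e) → ((e → t) → t)) combines with read of type (t → e): type ((e → t) → t).
[book [knows read]] — book of type (((e → t) → t) → t) combines with [knows read] of type ((e → t) → t): type t.
[[Sam idea] [book [knows read]]] — [Sam idea] of type (t → t) combines with [book [knows read]] of type t: type t.

t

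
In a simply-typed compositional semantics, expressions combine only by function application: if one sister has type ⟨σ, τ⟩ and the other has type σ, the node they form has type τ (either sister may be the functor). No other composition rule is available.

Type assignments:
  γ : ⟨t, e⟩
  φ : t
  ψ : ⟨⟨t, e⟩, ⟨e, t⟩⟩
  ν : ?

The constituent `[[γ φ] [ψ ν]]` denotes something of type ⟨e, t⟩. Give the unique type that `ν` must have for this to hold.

[[γ φ] [ψ ν]] must have type ⟨e, t⟩. The sister [γ φ] has type e; that is not a function onto ⟨e, t⟩, so [ψ ν] must be the functor, of type ⟨e, ⟨e, t⟩⟩.
[ψ ν] must have type ⟨e, ⟨e, t⟩⟩. The sister ψ has type ⟨⟨t, e⟩, ⟨e, t⟩⟩; that is not a function onto ⟨e, ⟨e, t⟩⟩, so ν must be the functor, of type ⟨⟨⟨t, e⟩, ⟨e, t⟩⟩, ⟨e, ⟨e, t⟩⟩⟩.

⟨⟨⟨t, e⟩, ⟨e, t⟩⟩, ⟨e, ⟨e, t⟩⟩⟩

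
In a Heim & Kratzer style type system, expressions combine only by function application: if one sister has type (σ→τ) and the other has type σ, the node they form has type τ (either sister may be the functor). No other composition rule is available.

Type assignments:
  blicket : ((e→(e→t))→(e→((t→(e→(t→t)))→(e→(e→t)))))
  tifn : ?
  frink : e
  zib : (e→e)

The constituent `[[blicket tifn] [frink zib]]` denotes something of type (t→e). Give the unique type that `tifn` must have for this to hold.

(((e→(e→t))→(e→((t→(e→(t→t)))→(e→(e→t)))))→(e→(t→e)))

At [[blicket tifn] [frink zib]] (required: (t→e)): [frink zib] is e, which is not a function with range (t→e); hence [blicket tifn] is the functor — type (e→(t→e)).
At [blicket tifn] (required: (e→(t→e))): blicket is ((e→(e→t))→(e→((t→(e→(t→t)))→(e→(e→t))))), which is not a function with range (e→(t→e)); hence tifn is the functor — type (((e→(e→t))→(e→((t→(e→(t→t)))→(e→(e→t)))))→(e→(t→e))).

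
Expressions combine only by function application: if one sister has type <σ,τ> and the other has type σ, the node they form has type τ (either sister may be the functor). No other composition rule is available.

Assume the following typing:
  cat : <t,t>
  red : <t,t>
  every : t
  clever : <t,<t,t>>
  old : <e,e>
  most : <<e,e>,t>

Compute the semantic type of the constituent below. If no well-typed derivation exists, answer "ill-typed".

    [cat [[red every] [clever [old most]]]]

[red every]: functor red : <t,t>, argument every : t; result t.
[old most]: functor most : <<e,e>,t>, argument old : <e,e>; result t.
[clever [old most]]: functor clever : <t,<t,t>>, argument [old most] : t; result <t,t>.
[[red every] [clever [old most]]]: functor [clever [old most]] : <t,t>, argument [red every] : t; result t.
[cat [[red every] [clever [old most]]]]: functor cat : <t,t>, argument [[red every] [clever [old most]]] : t; result t.

t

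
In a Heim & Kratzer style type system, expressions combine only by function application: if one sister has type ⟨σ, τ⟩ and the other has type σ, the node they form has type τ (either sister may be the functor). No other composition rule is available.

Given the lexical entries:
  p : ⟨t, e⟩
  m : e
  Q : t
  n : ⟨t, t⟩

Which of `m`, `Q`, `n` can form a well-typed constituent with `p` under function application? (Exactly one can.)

Q

m : e — no; p wants t, and m wants nothing (atomic).
Q — combines: p : ⟨t, e⟩ takes Q : t as argument, giving e.
n : ⟨t, t⟩ — no; p wants t, and n wants t.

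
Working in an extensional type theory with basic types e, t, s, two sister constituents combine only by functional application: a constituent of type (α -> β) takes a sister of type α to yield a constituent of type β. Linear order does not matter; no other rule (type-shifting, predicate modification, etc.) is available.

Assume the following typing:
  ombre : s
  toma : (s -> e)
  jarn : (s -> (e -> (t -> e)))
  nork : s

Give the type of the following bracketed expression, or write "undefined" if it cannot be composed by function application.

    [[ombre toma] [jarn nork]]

(t -> e)

[ombre toma]: toma is (s -> e), ombre is s; result e.
[jarn nork]: jarn is (s -> (e -> (t -> e))), nork is s; result (e -> (t -> e)).
[[ombre toma] [jarn nork]]: [jarn nork] is (e -> (t -> e)), [ombre toma] is e; result (t -> e).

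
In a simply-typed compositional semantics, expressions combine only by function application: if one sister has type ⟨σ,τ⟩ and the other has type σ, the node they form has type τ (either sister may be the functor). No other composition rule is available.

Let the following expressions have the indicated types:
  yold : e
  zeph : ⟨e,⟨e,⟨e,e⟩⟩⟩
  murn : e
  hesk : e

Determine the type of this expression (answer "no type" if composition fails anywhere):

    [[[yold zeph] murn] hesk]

[yold zeph]: zeph is ⟨e,⟨e,⟨e,e⟩⟩⟩, yold is e; result ⟨e,⟨e,e⟩⟩.
[[yold zeph] murn]: [yold zeph] is ⟨e,⟨e,e⟩⟩, murn is e; result ⟨e,e⟩.
[[[yold zeph] murn] hesk]: [[yold zeph] murn] is ⟨e,e⟩, hesk is e; result e.

e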